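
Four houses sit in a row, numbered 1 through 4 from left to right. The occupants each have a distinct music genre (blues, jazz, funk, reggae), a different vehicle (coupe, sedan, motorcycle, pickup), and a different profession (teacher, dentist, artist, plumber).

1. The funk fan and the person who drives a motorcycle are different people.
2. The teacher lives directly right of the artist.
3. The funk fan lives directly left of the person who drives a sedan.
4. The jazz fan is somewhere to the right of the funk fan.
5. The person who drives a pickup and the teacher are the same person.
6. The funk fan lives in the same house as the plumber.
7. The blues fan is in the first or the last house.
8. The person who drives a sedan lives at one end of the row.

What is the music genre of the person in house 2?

By clue 8, the person who drives a sedan is in house 4.
Clue 3: the funk fan is in house 3.
The jazz fan is in house 4 (clue 4).
From clue 6, the plumber must be in house 3.
So house 2 gets reggae for music genre.
That leaves dentist as the profession for house 4.
Clue 2 places the artist in house 1.
By clue 5, the person who drives a pickup is in house 2.
The only music genre still possible for house 1 is blues.
So house 3 gets coupe for vehicle.
House 2's profession must be teacher (nothing else left).
House 1's vehicle must be motorcycle (nothing else left).
So: house 1 = blues/motorcycle/artist, house 2 = reggae/pickup/teacher, house 3 = funk/coupe/plumber, house 4 = jazz/sedan/dentist.

reggae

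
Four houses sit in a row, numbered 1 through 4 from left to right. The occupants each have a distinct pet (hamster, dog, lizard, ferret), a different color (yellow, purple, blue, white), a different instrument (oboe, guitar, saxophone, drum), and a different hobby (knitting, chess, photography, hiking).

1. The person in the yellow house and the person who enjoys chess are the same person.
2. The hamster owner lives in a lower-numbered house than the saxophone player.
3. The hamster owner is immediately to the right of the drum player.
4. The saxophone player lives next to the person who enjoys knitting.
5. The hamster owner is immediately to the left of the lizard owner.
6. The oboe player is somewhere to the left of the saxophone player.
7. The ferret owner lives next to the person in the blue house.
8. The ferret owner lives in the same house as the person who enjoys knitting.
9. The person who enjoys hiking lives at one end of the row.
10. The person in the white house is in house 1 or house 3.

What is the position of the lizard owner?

3

House 1's pet must be dog (nothing else left).
The hamster owner is narrowed to house 2 or 3; consider each.
Placing it in house 3 leads to a contradiction, so it's in house 2.
By clue 3, the drum player is in house 1.
From clue 5, the lizard owner must be in house 3.
That leaves ferret as the pet for house 4.
Clue 7 places the person in the blue house in house 3.
By clue 8, the person who enjoys knitting is in house 4.
The only color still possible for house 1 is white.
House 1's hobby must be hiking (nothing else left).
From clue 1, the person in the yellow house must be in house 2.
Clue 1: the person who enjoys chess is in house 2.
Clue 4 places the saxophone player in house 3.
By clue 6, the oboe player is in house 2.
House 4 color: only purple fits.
The only instrument still possible for house 4 is guitar.
So house 3 gets photography for hobby.
So: house 1 = dog/white/drum/hiking, house 2 = hamster/yellow/oboe/chess, house 3 = lizard/blue/saxophone/photography, house 4 = ferret/purple/guitar/knitting.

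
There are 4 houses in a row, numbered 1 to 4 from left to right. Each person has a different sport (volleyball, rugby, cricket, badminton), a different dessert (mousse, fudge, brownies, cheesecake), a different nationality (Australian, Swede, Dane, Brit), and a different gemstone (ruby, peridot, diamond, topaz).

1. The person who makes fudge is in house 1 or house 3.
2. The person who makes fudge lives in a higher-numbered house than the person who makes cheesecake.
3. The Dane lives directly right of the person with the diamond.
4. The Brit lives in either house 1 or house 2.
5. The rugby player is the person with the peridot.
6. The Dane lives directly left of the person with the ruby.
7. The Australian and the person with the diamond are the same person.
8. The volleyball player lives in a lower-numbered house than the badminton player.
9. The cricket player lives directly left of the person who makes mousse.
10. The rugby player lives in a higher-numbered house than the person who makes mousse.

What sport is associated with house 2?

volleyball

From clue 2, the person who makes fudge must be in house 3.
That leaves brownies as the dessert for house 4.
That leaves Swede as the nationality for house 4.
Clue 9 places the cricket player in house 1.
So house 1 gets cheesecake for dessert.
That leaves mousse as the dessert for house 2.
That leaves Dane as the nationality for house 3.
Clue 3 places the person with the diamond in house 2.
By clue 6, the person with the ruby is in house 4.
Clue 7: the Australian is in house 2.
That leaves volleyball as the sport for house 2.
House 1's nationality must be Brit (nothing else left).
So house 1 gets topaz for gemstone.
House 3 gemstone: only peridot fits.
By clue 5, the rugby player is in house 3.
House 4's sport must be badminton (nothing else left).
So: house 1 = cricket/cheesecake/Brit/topaz, house 2 = volleyball/mousse/Australian/diamond, house 3 = rugby/fudge/Dane/peridot, house 4 = badminton/brownies/Swede/ruby.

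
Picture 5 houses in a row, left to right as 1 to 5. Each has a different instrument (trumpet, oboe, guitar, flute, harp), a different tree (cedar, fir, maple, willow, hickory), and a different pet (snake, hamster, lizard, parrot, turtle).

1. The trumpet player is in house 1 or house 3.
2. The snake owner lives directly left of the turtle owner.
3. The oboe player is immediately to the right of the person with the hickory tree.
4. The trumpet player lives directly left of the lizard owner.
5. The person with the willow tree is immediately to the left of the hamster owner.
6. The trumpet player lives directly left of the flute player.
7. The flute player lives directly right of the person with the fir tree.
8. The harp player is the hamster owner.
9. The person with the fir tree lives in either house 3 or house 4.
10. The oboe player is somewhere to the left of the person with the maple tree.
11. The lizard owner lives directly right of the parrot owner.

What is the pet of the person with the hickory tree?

From clue 9, the person with the fir tree must be in house 3.
The flute player is in house 4 (clue 7).
By clue 6, the trumpet player is in house 3.
So house 1 gets guitar for instrument.
House 2 instrument: only oboe fits.
The only instrument still possible for house 5 is harp.
Clue 3 places the person with the hickory tree in house 1.
Clue 4: the lizard owner is in house 4.
Clue 8: the hamster owner is in house 5.
Clue 11 places the parrot owner in house 3.
The only pet still possible for house 1 is snake.
That leaves turtle as the pet for house 2.
From clue 5, the person with the willow tree must be in house 4.
The only tree still possible for house 2 is cedar.
House 5's tree must be maple (nothing else left).
So: house 1 = guitar/hickory/snake, house 2 = oboe/cedar/turtle, house 3 = trumpet/fir/parrot, house 4 = flute/willow/lizard, house 5 = harp/maple/hamster.

snake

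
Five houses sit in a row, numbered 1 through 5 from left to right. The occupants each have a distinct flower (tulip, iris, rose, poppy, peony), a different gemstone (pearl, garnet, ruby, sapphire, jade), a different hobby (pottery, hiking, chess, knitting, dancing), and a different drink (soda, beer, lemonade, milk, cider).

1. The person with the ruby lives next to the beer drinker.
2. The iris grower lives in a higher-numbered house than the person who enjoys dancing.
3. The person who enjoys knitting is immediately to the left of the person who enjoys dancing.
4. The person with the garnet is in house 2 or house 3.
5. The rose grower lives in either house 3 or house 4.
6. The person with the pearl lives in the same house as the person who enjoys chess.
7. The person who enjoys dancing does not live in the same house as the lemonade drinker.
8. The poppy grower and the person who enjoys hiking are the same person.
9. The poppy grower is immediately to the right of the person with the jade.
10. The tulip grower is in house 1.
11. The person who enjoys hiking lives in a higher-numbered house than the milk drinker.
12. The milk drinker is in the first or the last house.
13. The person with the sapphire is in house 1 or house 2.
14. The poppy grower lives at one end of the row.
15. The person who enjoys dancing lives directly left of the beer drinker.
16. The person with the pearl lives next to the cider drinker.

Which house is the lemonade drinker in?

5

From clue 10, the tulip grower must be in house 1.
Clue 12 places the milk drinker in house 1.
The poppy grower is in house 5 (clue 14).
Clue 8: the person who enjoys hiking is in house 5.
The person with the jade is in house 4 (clue 9).
House 2's flower must be peony (nothing else left).
The only gemstone still possible for house 5 is ruby.
That leaves pottery as the hobby for house 4.
Clue 1 places the beer drinker in house 4.
Clue 15: the person who enjoys dancing is in house 3.
By clue 2, the iris grower is in house 4.
Clue 3 places the person who enjoys knitting in house 2.
That leaves rose as the flower for house 3.
House 3 gemstone: only garnet fits.
That leaves chess as the hobby for house 1.
From clue 6, the person with the pearl must be in house 1.
The cider drinker is in house 2 (clue 16).
House 2 gemstone: only sapphire fits.
House 3's drink must be soda (nothing else left).
House 5 drink: only lemonade fits.
So: house 1 = tulip/pearl/chess/milk, house 2 = peony/sapphire/knitting/cider, house 3 = rose/garnet/dancing/soda, house 4 = iris/jade/pottery/beer, house 5 = poppy/ruby/hiking/lemonade.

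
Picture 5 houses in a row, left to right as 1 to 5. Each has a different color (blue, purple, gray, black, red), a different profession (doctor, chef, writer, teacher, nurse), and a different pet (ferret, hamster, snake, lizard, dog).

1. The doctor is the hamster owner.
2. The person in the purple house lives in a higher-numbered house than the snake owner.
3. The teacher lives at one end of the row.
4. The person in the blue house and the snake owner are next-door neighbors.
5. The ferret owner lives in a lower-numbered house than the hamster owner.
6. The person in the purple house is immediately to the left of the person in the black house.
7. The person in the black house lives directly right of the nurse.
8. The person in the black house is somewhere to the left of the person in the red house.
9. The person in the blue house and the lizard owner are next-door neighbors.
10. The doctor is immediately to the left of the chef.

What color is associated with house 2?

blue

House 5's pet must be dog (nothing else left).
The person in the black house is narrowed to house 3 or 4; consider each.
Placing it in house 3 leads to a contradiction, so it's in house 4.
By clue 6, the person in the purple house is in house 3.
By clue 7, the nurse is in house 3.
From clue 8, the person in the red house must be in house 5.
Clue 10 places the doctor in house 4.
By clue 10, the chef is in house 5.
That leaves teacher as the profession for house 1.
The only profession still possible for house 2 is writer.
So house 4 gets hamster for pet.
The person in the blue house is narrowed to house 1 or 2; consider each.
Placing it in house 1 leads to a contradiction, so it's in house 2.
Clue 4: the snake owner is in house 1.
So house 1 gets gray for color.
So house 2 gets ferret for pet.
The only pet still possible for house 3 is lizard.
So: house 1 = gray/teacher/snake, house 2 = blue/writer/ferret, house 3 = purple/nurse/lizard, house 4 = black/doctor/hamster, house 5 = red/chef/dog.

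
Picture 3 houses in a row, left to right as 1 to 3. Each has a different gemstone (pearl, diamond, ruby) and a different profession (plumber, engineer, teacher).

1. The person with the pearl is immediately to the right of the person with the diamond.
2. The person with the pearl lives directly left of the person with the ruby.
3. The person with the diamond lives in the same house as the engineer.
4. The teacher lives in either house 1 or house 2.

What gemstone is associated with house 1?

The person with the pearl is in house 2 (clue 2).
By clue 2, the person with the ruby is in house 3.
That leaves diamond as the gemstone for house 1.
House 3 profession: only plumber fits.
By clue 3, the engineer is in house 1.
House 2's profession must be teacher (nothing else left).
So: house 1 = diamond/engineer, house 2 = pearl/teacher, house 3 = ruby/plumber.

diamond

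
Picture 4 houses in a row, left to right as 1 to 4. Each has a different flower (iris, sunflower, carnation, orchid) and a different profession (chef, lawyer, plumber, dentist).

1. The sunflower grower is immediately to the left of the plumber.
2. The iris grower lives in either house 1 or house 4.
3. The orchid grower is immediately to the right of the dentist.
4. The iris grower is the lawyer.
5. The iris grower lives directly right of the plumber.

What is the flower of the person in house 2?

sunflower

Clue 5: the iris grower is in house 4.
Clue 5 places the plumber in house 3.
The sunflower grower is in house 2 (clue 1).
By clue 4, the lawyer is in house 4.
That leaves carnation as the flower for house 1.
So house 3 gets orchid for flower.
The dentist is in house 2 (clue 3).
House 1 profession: only chef fits.
So: house 1 = carnation/chef, house 2 = sunflower/dentist, house 3 = orchid/plumber, house 4 = iris/lawyer.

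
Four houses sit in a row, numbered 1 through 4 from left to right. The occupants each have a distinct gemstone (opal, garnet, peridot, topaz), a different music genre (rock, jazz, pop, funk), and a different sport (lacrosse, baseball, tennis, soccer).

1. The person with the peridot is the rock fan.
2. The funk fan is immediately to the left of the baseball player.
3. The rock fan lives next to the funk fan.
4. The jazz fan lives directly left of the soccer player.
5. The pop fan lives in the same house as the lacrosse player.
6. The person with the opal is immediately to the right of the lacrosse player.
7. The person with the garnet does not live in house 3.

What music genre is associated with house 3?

The only music genre still possible for house 4 is rock.
Clue 1 places the person with the peridot in house 4.
The funk fan is in house 3 (clue 3).
Clue 2: the baseball player is in house 4.
The person with the garnet is narrowed to house 1 or 2; consider each.
Placing it in house 2 leads to a contradiction, so it's in house 1.
The person with the opal is narrowed to house 2 or 3; consider each.
Placing it in house 3 leads to a contradiction, so it's in house 2.
From clue 6, the lacrosse player must be in house 1.
So house 3 gets topaz for gemstone.
Clue 5: the pop fan is in house 1.
That leaves jazz as the music genre for house 2.
Clue 4: the soccer player is in house 3.
The only sport still possible for house 2 is tennis.
So: house 1 = garnet/pop/lacrosse, house 2 = opal/jazz/tennis, house 3 = topaz/funk/soccer, house 4 = peridot/rock/baseball.

funk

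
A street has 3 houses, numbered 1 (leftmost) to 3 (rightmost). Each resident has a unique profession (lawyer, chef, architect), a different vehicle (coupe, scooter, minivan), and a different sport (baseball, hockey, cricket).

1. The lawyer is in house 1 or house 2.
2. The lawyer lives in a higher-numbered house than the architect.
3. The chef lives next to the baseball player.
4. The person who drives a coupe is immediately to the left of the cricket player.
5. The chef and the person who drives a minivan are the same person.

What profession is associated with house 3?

From clue 2, the lawyer must be in house 2.
The architect is in house 1 (clue 2).
House 3's profession must be chef (nothing else left).
The baseball player is in house 2 (clue 3).
By clue 5, the person who drives a minivan is in house 3.
The only sport still possible for house 1 is hockey.
The only sport still possible for house 3 is cricket.
By clue 4, the person who drives a coupe is in house 2.
House 1 vehicle: only scooter fits.
So: house 1 = architect/scooter/hockey, house 2 = lawyer/coupe/baseball, house 3 = chef/minivan/cricket.

chef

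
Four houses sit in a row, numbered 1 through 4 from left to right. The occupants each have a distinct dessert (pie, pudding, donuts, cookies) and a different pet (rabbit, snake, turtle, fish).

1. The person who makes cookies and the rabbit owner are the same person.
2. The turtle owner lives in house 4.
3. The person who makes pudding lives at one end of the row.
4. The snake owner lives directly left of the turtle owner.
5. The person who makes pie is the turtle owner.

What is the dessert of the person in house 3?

donuts

From clue 2, the turtle owner must be in house 4.
From clue 4, the snake owner must be in house 3.
The person who makes pie is in house 4 (clue 5).
That leaves pudding as the dessert for house 1.
From clue 1, the person who makes cookies must be in house 2.
Clue 1: the rabbit owner is in house 2.
The only dessert still possible for house 3 is donuts.
So house 1 gets fish for pet.
So: house 1 = pudding/fish, house 2 = cookies/rabbit, house 3 = donuts/snake, house 4 = pie/turtle.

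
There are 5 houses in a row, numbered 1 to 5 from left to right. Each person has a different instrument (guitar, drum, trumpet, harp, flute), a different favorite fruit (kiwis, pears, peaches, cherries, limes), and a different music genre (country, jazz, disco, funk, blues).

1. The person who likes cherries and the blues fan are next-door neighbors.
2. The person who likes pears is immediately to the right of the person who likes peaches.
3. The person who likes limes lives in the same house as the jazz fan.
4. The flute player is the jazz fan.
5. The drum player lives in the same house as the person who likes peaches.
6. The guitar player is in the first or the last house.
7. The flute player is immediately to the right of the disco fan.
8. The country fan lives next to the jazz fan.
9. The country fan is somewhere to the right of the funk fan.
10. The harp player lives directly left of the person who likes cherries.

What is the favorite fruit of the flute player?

The guitar player is narrowed to house 1 or 5; consider each.
Placing it in house 1 leads to a contradiction, so it's in house 5.
The flute player is narrowed to house 2 or 3 or 4; consider each.
Placing it in house 2 and house 3 leads to a contradiction, so it's in house 4.
By clue 4, the jazz fan is in house 4.
Clue 7: the disco fan is in house 3.
Clue 3: the person who likes limes is in house 4.
House 5's music genre must be country (nothing else left).
House 3's instrument must be trumpet (nothing else left).
House 5 favorite fruit: only kiwis fits.
So house 1 gets peaches for favorite fruit.
Clue 2: the person who likes pears is in house 2.
Clue 5 places the drum player in house 1.
The only instrument still possible for house 2 is harp.
So house 3 gets cherries for favorite fruit.
Clue 1 places the blues fan in house 2.
That leaves funk as the music genre for house 1.
So: house 1 = drum/peaches/funk, house 2 = harp/pears/blues, house 3 = trumpet/cherries/disco, house 4 = flute/limes/jazz, house 5 = guitar/kiwis/country.

limes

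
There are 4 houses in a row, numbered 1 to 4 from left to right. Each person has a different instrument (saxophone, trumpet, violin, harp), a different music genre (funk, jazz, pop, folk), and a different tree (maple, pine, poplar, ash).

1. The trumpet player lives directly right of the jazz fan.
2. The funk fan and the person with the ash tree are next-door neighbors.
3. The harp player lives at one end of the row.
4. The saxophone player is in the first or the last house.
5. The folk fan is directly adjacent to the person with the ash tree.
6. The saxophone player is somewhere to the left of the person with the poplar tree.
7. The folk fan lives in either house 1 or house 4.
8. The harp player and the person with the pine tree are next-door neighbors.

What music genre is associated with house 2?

The saxophone player is in house 1 (clue 6).
So house 4 gets harp for instrument.
By clue 8, the person with the pine tree is in house 3.
So house 1 gets maple for tree.
That leaves ash as the tree for house 2.
That leaves poplar as the tree for house 4.
Clue 5: the folk fan is in house 1.
That leaves pop as the music genre for house 4.
From clue 1, the trumpet player must be in house 3.
House 2's instrument must be violin (nothing else left).
House 2's music genre must be jazz (nothing else left).
That leaves funk as the music genre for house 3.
So: house 1 = saxophone/folk/maple, house 2 = violin/jazz/ash, house 3 = trumpet/funk/pine, house 4 = harp/pop/poplar.

jazz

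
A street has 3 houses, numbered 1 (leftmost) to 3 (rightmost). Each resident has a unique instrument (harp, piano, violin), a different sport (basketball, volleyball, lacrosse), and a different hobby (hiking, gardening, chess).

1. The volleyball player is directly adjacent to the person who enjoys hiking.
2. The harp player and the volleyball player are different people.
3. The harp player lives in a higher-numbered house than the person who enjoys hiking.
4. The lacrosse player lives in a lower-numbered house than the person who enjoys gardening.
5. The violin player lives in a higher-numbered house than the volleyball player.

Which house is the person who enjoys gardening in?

3

House 1 instrument: only piano fits.
House 3's sport must be basketball (nothing else left).
The harp player is narrowed to house 2 or 3; consider each.
Placing it in house 2 leads to a contradiction, so it's in house 3.
House 2 instrument: only violin fits.
Clue 5 places the volleyball player in house 1.
The only sport still possible for house 2 is lacrosse.
Clue 1 places the person who enjoys hiking in house 2.
Clue 4 places the person who enjoys gardening in house 3.
House 1 hobby: only chess fits.
So: house 1 = piano/volleyball/chess, house 2 = violin/lacrosse/hiking, house 3 = harp/basketball/gardening.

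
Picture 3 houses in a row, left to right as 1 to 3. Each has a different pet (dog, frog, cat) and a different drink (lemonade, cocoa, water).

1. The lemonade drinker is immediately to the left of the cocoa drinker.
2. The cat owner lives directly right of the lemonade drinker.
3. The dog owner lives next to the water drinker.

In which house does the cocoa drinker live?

3

The cat owner is narrowed to house 2 or 3; consider each.
Placing it in house 2 leads to a contradiction, so it's in house 3.
Clue 2 places the lemonade drinker in house 2.
The only drink still possible for house 1 is water.
House 3 drink: only cocoa fits.
Clue 3: the dog owner is in house 2.
House 1 pet: only frog fits.
So: house 1 = frog/water, house 2 = dog/lemonade, house 3 = cat/cocoa.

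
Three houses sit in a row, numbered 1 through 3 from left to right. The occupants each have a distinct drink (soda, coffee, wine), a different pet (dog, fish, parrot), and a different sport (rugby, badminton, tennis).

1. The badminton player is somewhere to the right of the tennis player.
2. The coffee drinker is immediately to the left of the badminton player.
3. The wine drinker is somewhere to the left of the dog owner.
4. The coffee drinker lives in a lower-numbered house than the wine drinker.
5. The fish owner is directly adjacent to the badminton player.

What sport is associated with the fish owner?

tennis

Clue 4: the coffee drinker is in house 1.
Clue 4: the wine drinker is in house 2.
That leaves soda as the drink for house 3.
By clue 2, the badminton player is in house 2.
By clue 3, the dog owner is in house 3.
That leaves fish as the pet for house 1.
So house 2 gets parrot for pet.
So house 1 gets tennis for sport.
So house 3 gets rugby for sport.
So: house 1 = coffee/fish/tennis, house 2 = wine/parrot/badminton, house 3 = soda/dog/rugby.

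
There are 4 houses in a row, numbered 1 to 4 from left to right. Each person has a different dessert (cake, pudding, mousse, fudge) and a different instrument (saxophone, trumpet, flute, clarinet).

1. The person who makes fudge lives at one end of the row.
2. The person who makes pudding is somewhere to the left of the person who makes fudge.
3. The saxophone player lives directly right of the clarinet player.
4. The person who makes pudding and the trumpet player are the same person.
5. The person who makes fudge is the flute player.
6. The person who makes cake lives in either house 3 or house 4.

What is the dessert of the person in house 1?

From clue 2, the person who makes fudge must be in house 4.
By clue 5, the flute player is in house 4.
So house 3 gets cake for dessert.
House 3 instrument: only saxophone fits.
Clue 3: the clarinet player is in house 2.
House 1 instrument: only trumpet fits.
From clue 4, the person who makes pudding must be in house 1.
So house 2 gets mousse for dessert.
So: house 1 = pudding/trumpet, house 2 = mousse/clarinet, house 3 = cake/saxophone, house 4 = fudge/flute.

pudding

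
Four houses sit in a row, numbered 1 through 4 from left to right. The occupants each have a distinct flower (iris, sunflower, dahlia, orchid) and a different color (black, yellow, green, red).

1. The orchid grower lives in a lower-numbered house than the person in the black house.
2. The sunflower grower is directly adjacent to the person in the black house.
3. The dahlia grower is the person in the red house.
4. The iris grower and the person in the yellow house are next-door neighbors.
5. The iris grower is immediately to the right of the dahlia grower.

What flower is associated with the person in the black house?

The dahlia grower is narrowed to house 1 or 2 or 3; consider each.
Placing it in house 1 and house 3 leads to a contradiction, so it's in house 2.
By clue 3, the person in the red house is in house 2.
Clue 5 places the iris grower in house 3.
So house 1 gets orchid for flower.
That leaves sunflower as the flower for house 4.
By clue 2, the person in the black house is in house 3.
Clue 4 places the person in the yellow house in house 4.
That leaves green as the color for house 1.
So: house 1 = orchid/green, house 2 = dahlia/red, house 3 = iris/black, house 4 = sunflower/yellow.

iris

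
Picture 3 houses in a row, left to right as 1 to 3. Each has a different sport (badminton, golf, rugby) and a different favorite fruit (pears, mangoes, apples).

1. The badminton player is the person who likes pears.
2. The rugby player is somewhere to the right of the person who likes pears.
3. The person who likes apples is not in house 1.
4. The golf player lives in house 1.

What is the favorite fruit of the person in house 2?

pears

By clue 4, the golf player is in house 1.
The badminton player is in house 2 (clue 1).
From clue 1, the person who likes pears must be in house 2.
Clue 2 places the rugby player in house 3.
House 1 favorite fruit: only mangoes fits.
That leaves apples as the favorite fruit for house 3.
So: house 1 = golf/mangoes, house 2 = badminton/pears, house 3 = rugby/apples.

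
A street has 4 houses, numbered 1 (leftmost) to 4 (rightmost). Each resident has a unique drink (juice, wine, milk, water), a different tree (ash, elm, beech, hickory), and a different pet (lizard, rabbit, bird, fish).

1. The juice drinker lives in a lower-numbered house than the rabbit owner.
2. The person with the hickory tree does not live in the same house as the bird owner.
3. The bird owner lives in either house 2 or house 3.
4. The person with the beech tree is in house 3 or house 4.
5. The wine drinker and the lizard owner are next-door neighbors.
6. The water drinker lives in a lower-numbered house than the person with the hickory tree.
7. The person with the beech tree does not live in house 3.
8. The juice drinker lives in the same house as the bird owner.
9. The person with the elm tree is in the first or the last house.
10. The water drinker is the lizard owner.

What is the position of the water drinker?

1

By clue 7, the person with the beech tree is in house 4.
So house 1 gets elm for tree.
That leaves milk as the drink for house 4.
The juice drinker is narrowed to house 2 or 3; consider each.
Placing it in house 2 leads to a contradiction, so it's in house 3.
From clue 1, the rabbit owner must be in house 4.
Clue 8: the bird owner is in house 3.
From clue 2, the person with the hickory tree must be in house 2.
Clue 6: the water drinker is in house 1.
Clue 10 places the lizard owner in house 1.
House 2 drink: only wine fits.
So house 3 gets ash for tree.
The only pet still possible for house 2 is fish.
So: house 1 = water/elm/lizard, house 2 = wine/hickory/fish, house 3 = juice/ash/bird, house 4 = milk/beech/rabbit.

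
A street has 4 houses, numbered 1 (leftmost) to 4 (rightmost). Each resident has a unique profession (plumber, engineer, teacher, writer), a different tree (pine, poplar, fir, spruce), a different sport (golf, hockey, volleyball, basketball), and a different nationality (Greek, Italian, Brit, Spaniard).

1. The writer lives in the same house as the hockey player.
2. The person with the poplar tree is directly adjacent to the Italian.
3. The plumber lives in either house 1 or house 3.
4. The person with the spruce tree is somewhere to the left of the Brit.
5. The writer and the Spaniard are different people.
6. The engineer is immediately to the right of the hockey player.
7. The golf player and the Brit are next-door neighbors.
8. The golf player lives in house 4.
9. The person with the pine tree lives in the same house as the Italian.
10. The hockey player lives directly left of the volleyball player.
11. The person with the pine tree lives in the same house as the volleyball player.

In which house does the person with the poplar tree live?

3

Clue 8: the golf player is in house 4.
The Brit is in house 3 (clue 7).
Clue 9: the person with the pine tree is in house 2.
Clue 9 places the Italian in house 2.
By clue 11, the volleyball player is in house 2.
The only profession still possible for house 4 is teacher.
The only tree still possible for house 1 is spruce.
So house 4 gets fir for tree.
The only sport still possible for house 3 is basketball.
Clue 1 places the writer in house 1.
By clue 5, the Spaniard is in house 4.
Clue 6: the engineer is in house 2.
The only profession still possible for house 3 is plumber.
That leaves poplar as the tree for house 3.
The only sport still possible for house 1 is hockey.
House 1 nationality: only Greek fits.
So: house 1 = writer/spruce/hockey/Greek, house 2 = engineer/pine/volleyball/Italian, house 3 = plumber/poplar/basketball/Brit, house 4 = teacher/fir/golf/Spaniard.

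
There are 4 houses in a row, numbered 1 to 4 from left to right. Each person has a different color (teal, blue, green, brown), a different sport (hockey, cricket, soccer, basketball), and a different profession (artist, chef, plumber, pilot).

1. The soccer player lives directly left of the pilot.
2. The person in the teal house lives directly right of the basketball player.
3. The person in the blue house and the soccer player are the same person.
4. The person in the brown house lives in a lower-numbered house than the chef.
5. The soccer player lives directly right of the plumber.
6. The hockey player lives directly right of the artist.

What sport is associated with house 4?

The person in the blue house is narrowed to house 2 or 3; consider each.
Placing it in house 2 leads to a contradiction, so it's in house 3.
Clue 3: the soccer player is in house 3.
From clue 5, the plumber must be in house 2.
That leaves artist as the profession for house 1.
By clue 1, the pilot is in house 4.
By clue 2, the person in the teal house is in house 2.
The basketball player is in house 1 (clue 2).
By clue 6, the hockey player is in house 2.
So house 1 gets brown for color.
House 4 color: only green fits.
So house 4 gets cricket for sport.
So house 3 gets chef for profession.
So: house 1 = brown/basketball/artist, house 2 = teal/hockey/plumber, house 3 = blue/soccer/chef, house 4 = green/cricket/pilot.

cricket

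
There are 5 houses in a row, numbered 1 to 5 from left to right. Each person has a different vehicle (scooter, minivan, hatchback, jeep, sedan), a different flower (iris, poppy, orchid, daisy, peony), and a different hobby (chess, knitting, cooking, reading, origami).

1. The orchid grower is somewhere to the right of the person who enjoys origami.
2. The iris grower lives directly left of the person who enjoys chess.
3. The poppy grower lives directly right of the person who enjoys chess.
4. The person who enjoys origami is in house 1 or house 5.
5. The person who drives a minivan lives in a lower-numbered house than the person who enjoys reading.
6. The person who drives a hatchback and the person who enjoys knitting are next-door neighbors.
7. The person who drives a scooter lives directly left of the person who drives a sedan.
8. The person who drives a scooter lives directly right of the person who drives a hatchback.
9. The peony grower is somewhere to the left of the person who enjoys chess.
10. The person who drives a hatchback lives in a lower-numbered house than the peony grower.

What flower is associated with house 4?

orchid

By clue 4, the person who enjoys origami is in house 1.
So house 5 gets jeep for vehicle.
House 1's flower must be daisy (nothing else left).
The person who drives a hatchback is narrowed to house 1 or 2; consider each.
Placing it in house 2 leads to a contradiction, so it's in house 1.
Clue 6 places the person who enjoys knitting in house 2.
The person who drives a scooter is in house 2 (clue 8).
The person who drives a sedan is in house 3 (clue 7).
House 4's vehicle must be minivan (nothing else left).
From clue 5, the person who enjoys reading must be in house 5.
The iris grower is narrowed to house 2 or 3; consider each.
Placing it in house 2 leads to a contradiction, so it's in house 3.
The person who enjoys chess is in house 4 (clue 2).
By clue 3, the poppy grower is in house 5.
The only flower still possible for house 2 is peony.
The only flower still possible for house 4 is orchid.
The only hobby still possible for house 3 is cooking.
So: house 1 = hatchback/daisy/origami, house 2 = scooter/peony/knitting, house 3 = sedan/iris/cooking, house 4 = minivan/orchid/chess, house 5 = jeep/poppy/reading.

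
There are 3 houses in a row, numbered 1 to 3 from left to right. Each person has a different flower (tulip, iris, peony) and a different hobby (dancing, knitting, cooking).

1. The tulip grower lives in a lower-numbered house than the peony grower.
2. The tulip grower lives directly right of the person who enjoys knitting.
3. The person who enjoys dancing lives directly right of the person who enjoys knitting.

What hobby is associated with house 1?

By clue 2, the tulip grower is in house 2.
The person who enjoys knitting is in house 1 (clue 2).
From clue 3, the person who enjoys dancing must be in house 2.
House 1 flower: only iris fits.
That leaves peony as the flower for house 3.
So house 3 gets cooking for hobby.
So: house 1 = iris/knitting, house 2 = tulip/dancing, house 3 = peony/cooking.

knitting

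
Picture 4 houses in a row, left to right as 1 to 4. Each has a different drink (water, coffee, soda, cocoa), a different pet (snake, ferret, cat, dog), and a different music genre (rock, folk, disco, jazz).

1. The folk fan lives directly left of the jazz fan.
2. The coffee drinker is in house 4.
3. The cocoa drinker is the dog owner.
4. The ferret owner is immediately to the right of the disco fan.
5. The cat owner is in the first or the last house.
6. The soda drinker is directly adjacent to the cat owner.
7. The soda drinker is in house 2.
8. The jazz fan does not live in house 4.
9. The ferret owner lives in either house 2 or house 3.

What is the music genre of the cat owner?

From clue 2, the coffee drinker must be in house 4.
By clue 7, the soda drinker is in house 2.
That leaves rock as the music genre for house 4.
The cat owner is in house 1 (clue 6).
House 3's pet must be dog (nothing else left).
The only pet still possible for house 4 is snake.
The only music genre still possible for house 3 is jazz.
From clue 1, the folk fan must be in house 2.
The cocoa drinker is in house 3 (clue 3).
By clue 4, the disco fan is in house 1.
House 1 drink: only water fits.
House 2's pet must be ferret (nothing else left).
So: house 1 = water/cat/disco, house 2 = soda/ferret/folk, house 3 = cocoa/dog/jazz, house 4 = coffee/snake/rock.

disco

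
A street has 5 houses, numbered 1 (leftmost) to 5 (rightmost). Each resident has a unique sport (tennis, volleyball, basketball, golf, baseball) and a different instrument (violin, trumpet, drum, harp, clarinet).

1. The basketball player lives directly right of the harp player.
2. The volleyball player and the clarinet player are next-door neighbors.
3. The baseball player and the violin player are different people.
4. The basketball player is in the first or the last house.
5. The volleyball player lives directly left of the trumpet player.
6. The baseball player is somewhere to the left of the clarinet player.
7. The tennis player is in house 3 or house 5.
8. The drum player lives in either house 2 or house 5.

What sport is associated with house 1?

golf

Clue 4: the basketball player is in house 5.
Clue 1 places the harp player in house 4.
House 3 sport: only tennis fits.
So house 1 gets violin for instrument.
So house 1 gets golf for sport.
So house 2 gets drum for instrument.
The baseball player is narrowed to house 2 or 4; consider each.
Placing it in house 4 leads to a contradiction, so it's in house 2.
That leaves volleyball as the sport for house 4.
From clue 5, the trumpet player must be in house 5.
House 3's instrument must be clarinet (nothing else left).
So: house 1 = golf/violin, house 2 = baseball/drum, house 3 = tennis/clarinet, house 4 = volleyball/harp, house 5 = basketball/trumpet.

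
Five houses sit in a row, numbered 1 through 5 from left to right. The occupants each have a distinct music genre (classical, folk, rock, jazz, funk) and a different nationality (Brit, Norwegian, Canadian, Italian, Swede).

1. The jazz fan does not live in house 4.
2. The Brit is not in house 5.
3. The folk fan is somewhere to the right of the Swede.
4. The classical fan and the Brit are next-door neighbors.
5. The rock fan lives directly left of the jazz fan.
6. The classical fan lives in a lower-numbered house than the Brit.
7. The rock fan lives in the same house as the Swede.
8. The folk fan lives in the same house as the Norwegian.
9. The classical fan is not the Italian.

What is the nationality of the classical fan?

Canadian

The classical fan is narrowed to house 1 or 2 or 3; consider each.
Placing it in house 1 and house 2 leads to a contradiction, so it's in house 3.
From clue 6, the Brit must be in house 4.
Clue 7: the rock fan is in house 1.
From clue 7, the Swede must be in house 1.
House 4's music genre must be funk (nothing else left).
House 3 nationality: only Canadian fits.
The jazz fan is in house 2 (clue 5).
So house 5 gets folk for music genre.
Clue 8: the Norwegian is in house 5.
That leaves Italian as the nationality for house 2.
So: house 1 = rock/Swede, house 2 = jazz/Italian, house 3 = classical/Canadian, house 4 = funk/Brit, house 5 = folk/Norwegian.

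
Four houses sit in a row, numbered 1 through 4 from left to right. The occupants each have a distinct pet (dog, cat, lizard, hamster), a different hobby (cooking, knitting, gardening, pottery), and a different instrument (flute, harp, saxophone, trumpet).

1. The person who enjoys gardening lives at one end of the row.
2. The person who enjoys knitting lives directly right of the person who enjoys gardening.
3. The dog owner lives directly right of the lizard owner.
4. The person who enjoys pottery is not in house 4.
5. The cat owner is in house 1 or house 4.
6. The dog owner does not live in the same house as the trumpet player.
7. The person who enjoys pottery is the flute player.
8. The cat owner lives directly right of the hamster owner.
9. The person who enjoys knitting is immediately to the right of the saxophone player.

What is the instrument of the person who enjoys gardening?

saxophone

Clue 2 places the person who enjoys knitting in house 2.
Clue 2 places the person who enjoys gardening in house 1.
From clue 8, the cat owner must be in house 4.
Clue 8 places the hamster owner in house 3.
By clue 9, the saxophone player is in house 1.
So house 1 gets lizard for pet.
That leaves dog as the pet for house 2.
House 3's hobby must be pottery (nothing else left).
The only hobby still possible for house 4 is cooking.
Clue 7: the flute player is in house 3.
House 2's instrument must be harp (nothing else left).
That leaves trumpet as the instrument for house 4.
So: house 1 = lizard/gardening/saxophone, house 2 = dog/knitting/harp, house 3 = hamster/pottery/flute, house 4 = cat/cooking/trumpet.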